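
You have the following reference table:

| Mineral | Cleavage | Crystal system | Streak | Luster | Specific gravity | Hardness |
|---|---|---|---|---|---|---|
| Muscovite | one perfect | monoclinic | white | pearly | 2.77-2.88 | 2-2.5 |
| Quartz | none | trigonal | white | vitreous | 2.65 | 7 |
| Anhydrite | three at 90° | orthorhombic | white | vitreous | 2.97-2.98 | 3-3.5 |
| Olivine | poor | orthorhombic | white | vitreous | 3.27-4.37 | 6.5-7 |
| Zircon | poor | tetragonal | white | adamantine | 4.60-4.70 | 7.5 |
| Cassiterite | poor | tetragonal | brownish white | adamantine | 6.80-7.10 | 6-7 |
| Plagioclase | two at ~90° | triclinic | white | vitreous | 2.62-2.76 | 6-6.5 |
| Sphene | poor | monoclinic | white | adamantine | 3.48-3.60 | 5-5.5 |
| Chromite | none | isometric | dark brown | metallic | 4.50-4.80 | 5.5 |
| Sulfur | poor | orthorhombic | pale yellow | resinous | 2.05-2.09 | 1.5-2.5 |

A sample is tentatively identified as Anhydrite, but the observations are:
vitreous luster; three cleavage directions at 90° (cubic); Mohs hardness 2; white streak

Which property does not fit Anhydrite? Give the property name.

Vitreous luster: Anhydrite has vitreous luster — agrees.
Three cleavage directions at 90° (cubic): Anhydrite has cleavage three at 90° — agrees.
Mohs hardness 2: Anhydrite has hardness 3-3.5 — inconsistent.
White streak: Anhydrite has white streak — agrees.
The hardness is the one property that does not fit.

hardness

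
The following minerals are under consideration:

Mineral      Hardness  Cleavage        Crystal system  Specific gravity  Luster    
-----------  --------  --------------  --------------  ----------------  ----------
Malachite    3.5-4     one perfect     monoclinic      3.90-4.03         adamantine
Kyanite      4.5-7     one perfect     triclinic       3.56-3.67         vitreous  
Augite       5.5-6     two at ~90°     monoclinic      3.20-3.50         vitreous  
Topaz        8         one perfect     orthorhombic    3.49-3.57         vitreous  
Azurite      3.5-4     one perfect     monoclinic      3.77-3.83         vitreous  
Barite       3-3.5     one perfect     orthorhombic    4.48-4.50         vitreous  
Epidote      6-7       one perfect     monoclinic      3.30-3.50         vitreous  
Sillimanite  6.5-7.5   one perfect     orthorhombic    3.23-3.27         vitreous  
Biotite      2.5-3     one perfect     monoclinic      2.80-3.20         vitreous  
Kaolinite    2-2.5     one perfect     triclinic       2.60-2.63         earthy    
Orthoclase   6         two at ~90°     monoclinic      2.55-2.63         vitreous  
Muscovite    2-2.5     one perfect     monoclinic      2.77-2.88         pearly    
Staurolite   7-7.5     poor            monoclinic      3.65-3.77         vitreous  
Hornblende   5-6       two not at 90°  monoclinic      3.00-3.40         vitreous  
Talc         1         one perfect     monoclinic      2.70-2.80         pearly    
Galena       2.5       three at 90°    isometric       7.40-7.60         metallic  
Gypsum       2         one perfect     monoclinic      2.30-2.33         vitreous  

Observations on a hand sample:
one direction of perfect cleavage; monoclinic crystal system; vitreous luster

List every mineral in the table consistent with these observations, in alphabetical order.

Azurite, Biotite, Epidote, Gypsum

One direction of perfect cleavage is inconsistent with Augite, Orthoclase, Staurolite, Hornblende, Galena.
Monoclinic crystal system eliminates Kyanite, Topaz, Barite, Sillimanite, Kaolinite.
Vitreous luster excludes Malachite, Muscovite, Talc.
Consistent with every observation: Azurite, Biotite, Epidote, Gypsum.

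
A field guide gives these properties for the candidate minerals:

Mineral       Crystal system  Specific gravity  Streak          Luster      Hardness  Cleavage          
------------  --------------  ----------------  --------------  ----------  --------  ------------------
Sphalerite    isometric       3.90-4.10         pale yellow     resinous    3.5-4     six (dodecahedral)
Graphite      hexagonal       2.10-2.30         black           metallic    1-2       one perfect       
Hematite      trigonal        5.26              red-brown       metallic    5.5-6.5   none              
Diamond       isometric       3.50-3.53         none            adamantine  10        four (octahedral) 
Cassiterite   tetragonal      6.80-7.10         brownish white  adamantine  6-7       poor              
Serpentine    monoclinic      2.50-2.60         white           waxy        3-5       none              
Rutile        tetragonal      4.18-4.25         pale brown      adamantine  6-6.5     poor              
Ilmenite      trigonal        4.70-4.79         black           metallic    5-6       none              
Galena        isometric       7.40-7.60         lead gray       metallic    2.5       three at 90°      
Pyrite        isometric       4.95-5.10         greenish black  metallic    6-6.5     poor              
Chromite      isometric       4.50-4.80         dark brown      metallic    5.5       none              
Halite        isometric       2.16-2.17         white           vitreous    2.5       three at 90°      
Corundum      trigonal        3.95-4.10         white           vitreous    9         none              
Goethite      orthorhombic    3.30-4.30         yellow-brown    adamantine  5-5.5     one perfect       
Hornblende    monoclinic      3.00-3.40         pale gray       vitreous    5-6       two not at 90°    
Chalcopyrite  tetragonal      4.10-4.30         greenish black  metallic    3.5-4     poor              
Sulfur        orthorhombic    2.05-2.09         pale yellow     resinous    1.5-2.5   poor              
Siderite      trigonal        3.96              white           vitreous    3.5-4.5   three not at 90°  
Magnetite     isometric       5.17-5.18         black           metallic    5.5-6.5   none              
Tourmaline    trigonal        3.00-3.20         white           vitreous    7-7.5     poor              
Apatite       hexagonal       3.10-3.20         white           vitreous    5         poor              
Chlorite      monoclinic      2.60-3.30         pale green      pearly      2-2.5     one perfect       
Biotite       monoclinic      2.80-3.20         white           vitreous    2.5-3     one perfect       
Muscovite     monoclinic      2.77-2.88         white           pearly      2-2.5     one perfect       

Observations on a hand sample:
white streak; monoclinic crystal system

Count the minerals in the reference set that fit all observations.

White streak: Serpentine, Halite, Corundum, Siderite, Tourmaline, Apatite, Biotite, Muscovite remain.
Monoclinic crystal system: narrows the field to Serpentine, Biotite, Muscovite.
The minerals that satisfy all observations are Biotite, Muscovite, Serpentine.
That is 3 minerals.

3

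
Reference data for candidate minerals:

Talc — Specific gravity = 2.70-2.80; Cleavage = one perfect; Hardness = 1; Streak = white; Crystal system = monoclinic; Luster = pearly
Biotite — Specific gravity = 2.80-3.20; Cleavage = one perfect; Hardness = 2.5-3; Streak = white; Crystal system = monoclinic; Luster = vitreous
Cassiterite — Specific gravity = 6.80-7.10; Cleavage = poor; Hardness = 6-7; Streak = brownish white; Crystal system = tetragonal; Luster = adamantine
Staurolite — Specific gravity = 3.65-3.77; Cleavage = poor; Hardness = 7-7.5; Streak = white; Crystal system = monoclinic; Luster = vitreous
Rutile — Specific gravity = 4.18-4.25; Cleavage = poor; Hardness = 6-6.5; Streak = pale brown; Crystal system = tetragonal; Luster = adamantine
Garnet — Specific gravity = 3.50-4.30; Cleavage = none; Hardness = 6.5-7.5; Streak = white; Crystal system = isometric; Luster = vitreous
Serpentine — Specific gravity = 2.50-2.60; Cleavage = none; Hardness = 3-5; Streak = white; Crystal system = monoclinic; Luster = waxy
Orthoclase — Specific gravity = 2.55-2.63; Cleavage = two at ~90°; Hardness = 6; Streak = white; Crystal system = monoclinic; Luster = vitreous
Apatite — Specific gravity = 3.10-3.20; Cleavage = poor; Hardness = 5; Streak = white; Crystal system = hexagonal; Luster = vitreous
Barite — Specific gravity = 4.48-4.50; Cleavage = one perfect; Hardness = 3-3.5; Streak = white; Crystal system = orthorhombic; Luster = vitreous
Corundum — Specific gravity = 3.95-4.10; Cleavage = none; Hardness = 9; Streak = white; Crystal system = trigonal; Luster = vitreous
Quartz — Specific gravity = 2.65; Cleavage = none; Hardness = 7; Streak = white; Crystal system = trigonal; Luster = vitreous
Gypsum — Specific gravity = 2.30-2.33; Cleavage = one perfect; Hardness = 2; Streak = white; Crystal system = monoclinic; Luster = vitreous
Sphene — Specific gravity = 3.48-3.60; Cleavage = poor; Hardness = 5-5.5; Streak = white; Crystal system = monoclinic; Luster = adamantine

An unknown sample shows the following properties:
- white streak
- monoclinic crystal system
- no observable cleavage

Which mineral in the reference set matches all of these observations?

Serpentine

White streak eliminates Cassiterite, Rutile.
Monoclinic crystal system eliminates Garnet, Apatite, Barite, Corundum, Quartz.
No observable cleavage: narrows the field to Serpentine.
Only Serpentine satisfies all observations.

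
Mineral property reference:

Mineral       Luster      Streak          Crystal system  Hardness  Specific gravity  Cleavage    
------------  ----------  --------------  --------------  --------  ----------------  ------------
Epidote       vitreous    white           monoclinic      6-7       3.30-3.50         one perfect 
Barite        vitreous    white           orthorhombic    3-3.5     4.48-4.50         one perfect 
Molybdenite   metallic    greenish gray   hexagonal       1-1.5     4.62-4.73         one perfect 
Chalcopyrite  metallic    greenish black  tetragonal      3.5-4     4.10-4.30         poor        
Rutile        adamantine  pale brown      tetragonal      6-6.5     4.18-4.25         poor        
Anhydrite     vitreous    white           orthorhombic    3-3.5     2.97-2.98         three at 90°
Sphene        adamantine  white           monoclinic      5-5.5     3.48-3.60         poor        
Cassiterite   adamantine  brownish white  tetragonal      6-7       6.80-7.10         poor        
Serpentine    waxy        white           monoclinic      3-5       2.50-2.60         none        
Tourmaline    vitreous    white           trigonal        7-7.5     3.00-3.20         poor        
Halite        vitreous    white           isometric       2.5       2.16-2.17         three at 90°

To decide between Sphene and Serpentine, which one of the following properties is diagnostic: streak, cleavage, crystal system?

cleavage

Streak: both white — same for both.
Cleavage: Sphene poor, Serpentine none — distinct.
Crystal system: both monoclinic — same for both.
Of the listed properties, cleavage is the one that separates them.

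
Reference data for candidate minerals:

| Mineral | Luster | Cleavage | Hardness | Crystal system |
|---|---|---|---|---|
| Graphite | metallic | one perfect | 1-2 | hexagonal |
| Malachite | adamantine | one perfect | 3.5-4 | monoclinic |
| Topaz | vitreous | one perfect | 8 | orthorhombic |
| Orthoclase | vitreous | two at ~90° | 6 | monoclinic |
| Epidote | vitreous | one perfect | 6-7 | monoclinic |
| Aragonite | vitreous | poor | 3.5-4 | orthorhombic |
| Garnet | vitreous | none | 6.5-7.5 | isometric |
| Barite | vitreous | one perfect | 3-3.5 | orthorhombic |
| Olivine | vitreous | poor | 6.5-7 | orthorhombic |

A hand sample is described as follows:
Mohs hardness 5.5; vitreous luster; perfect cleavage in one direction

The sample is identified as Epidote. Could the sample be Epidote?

Mohs hardness 5.5 — Epidote has hardness 6-7; a mismatch.
Vitreous luster — consistent with Epidote (vitreous luster).
Perfect cleavage in one direction — consistent with Epidote (cleavage one perfect).
The hardness observation rules out Epidote.

Inconsistent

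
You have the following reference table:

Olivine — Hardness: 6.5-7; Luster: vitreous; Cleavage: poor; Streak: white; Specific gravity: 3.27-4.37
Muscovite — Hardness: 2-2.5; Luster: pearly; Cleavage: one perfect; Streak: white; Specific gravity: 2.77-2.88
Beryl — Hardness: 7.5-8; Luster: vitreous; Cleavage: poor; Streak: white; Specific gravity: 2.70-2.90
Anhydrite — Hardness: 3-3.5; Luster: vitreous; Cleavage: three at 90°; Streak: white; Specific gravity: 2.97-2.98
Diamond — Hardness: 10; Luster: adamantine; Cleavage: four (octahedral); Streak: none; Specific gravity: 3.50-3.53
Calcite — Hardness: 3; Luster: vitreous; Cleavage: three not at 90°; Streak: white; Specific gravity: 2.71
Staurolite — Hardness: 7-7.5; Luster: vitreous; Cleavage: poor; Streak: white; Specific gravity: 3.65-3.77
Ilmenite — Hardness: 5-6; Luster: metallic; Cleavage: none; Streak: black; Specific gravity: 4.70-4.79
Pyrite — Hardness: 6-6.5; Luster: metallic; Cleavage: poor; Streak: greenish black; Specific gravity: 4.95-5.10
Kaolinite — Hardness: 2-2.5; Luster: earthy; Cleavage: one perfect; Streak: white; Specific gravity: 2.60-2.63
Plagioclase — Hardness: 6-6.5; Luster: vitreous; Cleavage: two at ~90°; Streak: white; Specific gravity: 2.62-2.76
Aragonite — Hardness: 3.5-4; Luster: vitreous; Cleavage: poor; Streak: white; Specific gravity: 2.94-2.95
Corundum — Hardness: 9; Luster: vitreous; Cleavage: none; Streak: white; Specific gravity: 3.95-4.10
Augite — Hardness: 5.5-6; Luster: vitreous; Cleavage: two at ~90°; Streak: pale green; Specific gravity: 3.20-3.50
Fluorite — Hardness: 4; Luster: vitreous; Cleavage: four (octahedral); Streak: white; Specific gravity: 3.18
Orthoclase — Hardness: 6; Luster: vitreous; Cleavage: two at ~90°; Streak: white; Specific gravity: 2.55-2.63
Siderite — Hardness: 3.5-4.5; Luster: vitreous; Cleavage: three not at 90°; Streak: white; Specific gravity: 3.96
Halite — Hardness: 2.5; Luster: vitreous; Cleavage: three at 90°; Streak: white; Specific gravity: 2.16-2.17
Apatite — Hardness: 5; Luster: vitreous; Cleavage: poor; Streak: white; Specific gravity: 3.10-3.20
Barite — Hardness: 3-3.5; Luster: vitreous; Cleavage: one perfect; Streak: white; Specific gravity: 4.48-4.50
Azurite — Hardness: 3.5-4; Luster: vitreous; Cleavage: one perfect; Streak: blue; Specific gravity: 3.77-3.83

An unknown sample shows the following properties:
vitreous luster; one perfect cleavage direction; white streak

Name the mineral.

Vitreous luster rules out Muscovite, Diamond, Ilmenite, Pyrite, Kaolinite.
One perfect cleavage direction — leaves Barite, Azurite.
White streak eliminates Azurite.
Barite is the sole remaining match.

Barite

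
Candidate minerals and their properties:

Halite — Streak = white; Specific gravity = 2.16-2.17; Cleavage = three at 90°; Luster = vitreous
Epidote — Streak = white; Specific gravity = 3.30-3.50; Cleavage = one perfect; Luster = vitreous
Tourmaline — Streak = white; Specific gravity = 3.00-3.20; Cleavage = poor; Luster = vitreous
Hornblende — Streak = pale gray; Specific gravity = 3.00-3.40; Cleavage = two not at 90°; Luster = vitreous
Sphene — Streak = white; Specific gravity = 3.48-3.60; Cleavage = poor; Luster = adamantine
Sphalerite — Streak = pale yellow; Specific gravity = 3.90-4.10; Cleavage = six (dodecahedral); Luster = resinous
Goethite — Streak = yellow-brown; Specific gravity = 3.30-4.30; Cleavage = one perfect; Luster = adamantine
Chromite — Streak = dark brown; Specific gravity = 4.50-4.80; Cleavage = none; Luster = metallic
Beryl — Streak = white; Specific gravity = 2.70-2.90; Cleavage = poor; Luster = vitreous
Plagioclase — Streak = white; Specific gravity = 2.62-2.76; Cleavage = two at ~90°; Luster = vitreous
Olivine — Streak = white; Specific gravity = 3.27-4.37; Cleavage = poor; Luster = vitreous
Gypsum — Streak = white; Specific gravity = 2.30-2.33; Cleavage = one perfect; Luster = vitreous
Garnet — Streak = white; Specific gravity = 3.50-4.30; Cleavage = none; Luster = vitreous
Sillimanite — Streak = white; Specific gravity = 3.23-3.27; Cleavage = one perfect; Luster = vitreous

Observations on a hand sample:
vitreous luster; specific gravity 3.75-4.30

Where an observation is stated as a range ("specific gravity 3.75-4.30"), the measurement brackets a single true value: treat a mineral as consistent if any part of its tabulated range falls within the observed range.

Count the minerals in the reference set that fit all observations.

Vitreous luster rules out Sphene, Sphalerite, Goethite, Chromite.
Specific gravity 3.75-4.30: leaves Olivine, Garnet.
The minerals that satisfy all observations are Garnet, Olivine.
That is 2 minerals.

2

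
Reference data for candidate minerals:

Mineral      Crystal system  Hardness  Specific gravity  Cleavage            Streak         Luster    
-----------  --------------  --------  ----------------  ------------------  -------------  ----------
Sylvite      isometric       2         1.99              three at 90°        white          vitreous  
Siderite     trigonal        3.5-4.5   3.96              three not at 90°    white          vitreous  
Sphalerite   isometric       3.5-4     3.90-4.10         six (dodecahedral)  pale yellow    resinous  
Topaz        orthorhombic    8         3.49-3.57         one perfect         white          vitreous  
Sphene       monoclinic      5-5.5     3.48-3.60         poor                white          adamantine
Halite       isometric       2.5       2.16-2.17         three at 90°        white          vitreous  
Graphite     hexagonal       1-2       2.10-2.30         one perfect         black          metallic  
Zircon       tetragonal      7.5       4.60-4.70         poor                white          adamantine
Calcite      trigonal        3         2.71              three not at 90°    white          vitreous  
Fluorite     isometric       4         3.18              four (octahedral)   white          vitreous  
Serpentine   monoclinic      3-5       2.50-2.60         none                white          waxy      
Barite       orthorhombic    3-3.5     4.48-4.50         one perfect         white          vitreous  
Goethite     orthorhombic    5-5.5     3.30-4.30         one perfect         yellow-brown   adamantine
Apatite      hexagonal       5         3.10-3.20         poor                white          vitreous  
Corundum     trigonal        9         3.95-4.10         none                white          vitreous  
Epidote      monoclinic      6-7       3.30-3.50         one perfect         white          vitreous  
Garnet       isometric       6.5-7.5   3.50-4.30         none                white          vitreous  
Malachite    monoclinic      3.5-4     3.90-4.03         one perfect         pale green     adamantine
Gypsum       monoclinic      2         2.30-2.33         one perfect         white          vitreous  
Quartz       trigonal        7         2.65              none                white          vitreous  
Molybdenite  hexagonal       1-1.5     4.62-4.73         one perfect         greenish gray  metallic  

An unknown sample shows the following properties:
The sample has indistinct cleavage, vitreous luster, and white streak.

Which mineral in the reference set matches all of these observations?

Apatite

Indistinct cleavage — only Sphene, Zircon, Apatite remain.
Vitreous luster — Apatite remains.
White streak — all remaining candidates fit.
Only Apatite satisfies all observations.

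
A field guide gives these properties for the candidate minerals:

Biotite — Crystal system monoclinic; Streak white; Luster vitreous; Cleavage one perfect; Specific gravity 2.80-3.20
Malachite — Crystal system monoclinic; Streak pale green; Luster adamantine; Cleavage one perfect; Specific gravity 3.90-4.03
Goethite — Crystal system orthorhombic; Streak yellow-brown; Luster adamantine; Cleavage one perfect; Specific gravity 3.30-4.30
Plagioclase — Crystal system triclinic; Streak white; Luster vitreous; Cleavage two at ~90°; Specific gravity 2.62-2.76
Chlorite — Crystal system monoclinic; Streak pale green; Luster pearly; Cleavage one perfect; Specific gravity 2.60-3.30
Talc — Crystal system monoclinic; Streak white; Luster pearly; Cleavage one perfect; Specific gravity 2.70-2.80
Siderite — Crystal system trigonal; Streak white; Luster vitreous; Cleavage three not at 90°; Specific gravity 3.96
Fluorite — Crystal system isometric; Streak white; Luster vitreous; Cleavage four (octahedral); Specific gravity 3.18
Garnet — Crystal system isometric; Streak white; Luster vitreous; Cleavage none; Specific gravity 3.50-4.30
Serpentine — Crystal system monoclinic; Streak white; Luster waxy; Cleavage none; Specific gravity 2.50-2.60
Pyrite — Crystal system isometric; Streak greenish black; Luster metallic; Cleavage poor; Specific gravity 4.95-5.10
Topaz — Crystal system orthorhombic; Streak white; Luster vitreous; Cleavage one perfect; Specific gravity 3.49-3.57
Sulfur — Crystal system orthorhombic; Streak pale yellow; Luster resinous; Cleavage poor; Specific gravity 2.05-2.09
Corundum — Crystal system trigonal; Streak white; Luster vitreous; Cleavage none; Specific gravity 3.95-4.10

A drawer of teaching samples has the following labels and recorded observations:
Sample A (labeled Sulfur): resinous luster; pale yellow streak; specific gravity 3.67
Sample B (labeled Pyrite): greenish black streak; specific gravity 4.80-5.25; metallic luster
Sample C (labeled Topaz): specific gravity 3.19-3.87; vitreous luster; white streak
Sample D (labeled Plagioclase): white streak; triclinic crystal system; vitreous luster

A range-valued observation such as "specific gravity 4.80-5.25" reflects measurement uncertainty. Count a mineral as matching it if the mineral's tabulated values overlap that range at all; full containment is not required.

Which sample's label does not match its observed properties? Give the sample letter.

A

Sample A: specific gravity 3.67 is outside the reference for Sulfur (SG 2.05-2.09) — mislabeled.
Sample B: all recorded properties match Pyrite.
Sample C: all recorded properties match Topaz.
Sample D: all recorded properties match Plagioclase.
Sample A is the mislabeled one.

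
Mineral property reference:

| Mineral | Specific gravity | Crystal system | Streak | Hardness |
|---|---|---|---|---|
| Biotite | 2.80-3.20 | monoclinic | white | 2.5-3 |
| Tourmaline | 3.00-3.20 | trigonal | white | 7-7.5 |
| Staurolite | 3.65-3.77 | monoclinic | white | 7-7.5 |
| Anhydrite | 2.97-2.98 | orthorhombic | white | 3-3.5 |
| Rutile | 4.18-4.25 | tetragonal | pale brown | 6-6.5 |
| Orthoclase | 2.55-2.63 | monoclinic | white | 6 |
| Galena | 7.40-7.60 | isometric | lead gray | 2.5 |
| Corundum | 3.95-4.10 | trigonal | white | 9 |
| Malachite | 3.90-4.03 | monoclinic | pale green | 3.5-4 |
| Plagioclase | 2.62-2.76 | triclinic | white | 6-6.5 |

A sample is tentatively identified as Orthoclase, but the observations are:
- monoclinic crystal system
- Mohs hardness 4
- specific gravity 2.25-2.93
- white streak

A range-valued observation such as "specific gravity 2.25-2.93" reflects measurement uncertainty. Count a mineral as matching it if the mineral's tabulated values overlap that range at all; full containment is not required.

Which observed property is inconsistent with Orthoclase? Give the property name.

hardness

Monoclinic crystal system: Orthoclase has monoclinic system — matches.
Mohs hardness 4: Orthoclase has hardness 6 — does not match.
Specific gravity 2.25-2.93: Orthoclase has SG 2.55-2.63 — matches.
White streak: Orthoclase has white streak — matches.
The hardness is the one property that does not fit.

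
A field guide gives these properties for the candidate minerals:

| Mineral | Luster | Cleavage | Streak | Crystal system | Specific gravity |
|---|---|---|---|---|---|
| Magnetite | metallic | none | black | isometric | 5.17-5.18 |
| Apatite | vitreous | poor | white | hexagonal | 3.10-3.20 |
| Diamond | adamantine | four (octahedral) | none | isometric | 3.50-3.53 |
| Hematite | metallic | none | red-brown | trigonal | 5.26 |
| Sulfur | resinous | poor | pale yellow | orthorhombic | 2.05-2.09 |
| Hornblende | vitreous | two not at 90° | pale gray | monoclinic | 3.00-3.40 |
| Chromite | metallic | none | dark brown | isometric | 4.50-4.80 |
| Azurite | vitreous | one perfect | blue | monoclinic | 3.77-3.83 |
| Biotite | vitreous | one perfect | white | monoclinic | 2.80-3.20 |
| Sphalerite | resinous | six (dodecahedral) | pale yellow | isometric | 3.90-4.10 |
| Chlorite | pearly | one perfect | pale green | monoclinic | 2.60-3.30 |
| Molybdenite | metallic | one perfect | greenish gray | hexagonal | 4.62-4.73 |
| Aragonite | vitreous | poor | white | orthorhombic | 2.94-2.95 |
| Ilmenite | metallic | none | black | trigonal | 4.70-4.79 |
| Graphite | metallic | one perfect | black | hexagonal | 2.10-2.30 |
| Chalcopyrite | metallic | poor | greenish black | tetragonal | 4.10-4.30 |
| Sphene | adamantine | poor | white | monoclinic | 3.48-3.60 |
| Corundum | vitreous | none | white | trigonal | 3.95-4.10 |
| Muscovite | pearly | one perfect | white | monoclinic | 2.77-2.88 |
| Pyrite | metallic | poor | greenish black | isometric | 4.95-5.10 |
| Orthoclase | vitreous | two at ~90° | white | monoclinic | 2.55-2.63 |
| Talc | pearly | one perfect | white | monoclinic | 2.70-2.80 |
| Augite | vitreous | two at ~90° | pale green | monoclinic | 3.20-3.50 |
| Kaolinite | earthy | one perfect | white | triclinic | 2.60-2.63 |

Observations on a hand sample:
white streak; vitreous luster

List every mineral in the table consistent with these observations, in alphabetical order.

Apatite, Aragonite, Biotite, Corundum, Orthoclase

White streak — only Apatite, Biotite, Aragonite, Sphene, Corundum, Muscovite, Orthoclase, Talc, Kaolinite remain.
Vitreous luster is inconsistent with Sphene, Muscovite, Talc, Kaolinite.
The minerals that satisfy all observations are Apatite, Aragonite, Biotite, Corundum, Orthoclase.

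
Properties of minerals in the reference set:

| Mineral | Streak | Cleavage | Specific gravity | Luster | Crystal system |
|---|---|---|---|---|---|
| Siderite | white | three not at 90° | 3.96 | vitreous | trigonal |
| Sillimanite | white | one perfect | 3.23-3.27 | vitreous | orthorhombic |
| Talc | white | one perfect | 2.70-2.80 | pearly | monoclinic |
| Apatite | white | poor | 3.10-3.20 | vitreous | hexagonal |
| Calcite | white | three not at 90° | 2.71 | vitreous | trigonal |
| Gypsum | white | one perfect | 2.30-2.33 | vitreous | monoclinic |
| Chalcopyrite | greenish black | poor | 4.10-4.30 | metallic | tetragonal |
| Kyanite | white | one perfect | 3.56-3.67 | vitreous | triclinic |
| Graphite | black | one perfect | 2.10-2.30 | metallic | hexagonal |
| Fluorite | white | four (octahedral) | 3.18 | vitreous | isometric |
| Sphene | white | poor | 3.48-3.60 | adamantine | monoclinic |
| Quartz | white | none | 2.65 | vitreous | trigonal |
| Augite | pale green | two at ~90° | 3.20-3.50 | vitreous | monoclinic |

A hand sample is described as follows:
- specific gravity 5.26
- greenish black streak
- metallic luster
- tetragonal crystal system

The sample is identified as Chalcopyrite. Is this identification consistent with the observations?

Inconsistent

Specific gravity 5.26 — Chalcopyrite has SG 4.10-4.30; inconsistent.
Greenish black streak — matches Chalcopyrite (greenish black streak).
Metallic luster — matches Chalcopyrite (metallic luster).
Tetragonal crystal system — matches Chalcopyrite (tetragonal system).
Specific gravity alone is enough to reject Chalcopyrite.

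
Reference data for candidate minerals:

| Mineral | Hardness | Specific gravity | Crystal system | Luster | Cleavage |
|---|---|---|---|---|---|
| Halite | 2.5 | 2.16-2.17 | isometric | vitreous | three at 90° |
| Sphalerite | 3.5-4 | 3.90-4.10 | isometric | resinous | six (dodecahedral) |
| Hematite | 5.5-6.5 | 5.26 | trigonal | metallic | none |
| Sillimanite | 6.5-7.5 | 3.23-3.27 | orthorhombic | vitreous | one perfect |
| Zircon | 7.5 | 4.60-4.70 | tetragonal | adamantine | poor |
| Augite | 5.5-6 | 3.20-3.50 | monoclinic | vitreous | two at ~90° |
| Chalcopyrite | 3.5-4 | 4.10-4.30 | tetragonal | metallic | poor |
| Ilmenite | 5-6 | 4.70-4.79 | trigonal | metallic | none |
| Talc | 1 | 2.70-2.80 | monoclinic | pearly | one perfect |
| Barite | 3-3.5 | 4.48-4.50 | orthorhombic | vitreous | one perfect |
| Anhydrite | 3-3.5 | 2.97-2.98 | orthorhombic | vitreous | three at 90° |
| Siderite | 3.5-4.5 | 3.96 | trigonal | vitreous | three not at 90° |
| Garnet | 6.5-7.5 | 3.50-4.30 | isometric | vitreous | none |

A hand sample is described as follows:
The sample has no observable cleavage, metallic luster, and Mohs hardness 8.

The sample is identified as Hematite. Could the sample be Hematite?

Inconsistent

No observable cleavage — fits Hematite (cleavage none).
Metallic luster — fits Hematite (metallic luster).
Mohs hardness 8 — Hematite has hardness 5.5-6.5; inconsistent.
The hardness observation rules out Hematite.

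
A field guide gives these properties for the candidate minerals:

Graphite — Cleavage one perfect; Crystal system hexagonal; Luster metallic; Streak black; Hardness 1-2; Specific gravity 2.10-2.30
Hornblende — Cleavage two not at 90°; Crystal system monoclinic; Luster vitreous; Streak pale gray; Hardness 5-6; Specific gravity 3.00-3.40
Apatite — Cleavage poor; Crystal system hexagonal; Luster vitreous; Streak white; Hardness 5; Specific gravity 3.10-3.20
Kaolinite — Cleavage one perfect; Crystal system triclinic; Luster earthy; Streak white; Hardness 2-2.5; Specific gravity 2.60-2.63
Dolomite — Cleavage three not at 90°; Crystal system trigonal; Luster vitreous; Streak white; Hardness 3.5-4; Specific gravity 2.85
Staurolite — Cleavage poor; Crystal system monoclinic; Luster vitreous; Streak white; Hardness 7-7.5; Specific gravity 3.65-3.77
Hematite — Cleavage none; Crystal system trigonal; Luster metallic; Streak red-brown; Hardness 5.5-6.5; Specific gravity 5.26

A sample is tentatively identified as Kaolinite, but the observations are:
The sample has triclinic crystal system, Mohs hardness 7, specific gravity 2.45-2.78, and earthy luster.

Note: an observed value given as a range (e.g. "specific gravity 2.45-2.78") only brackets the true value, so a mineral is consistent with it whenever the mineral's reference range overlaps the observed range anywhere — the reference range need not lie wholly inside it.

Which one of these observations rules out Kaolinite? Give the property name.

hardness

Triclinic crystal system: Kaolinite has triclinic system — agrees.
Mohs hardness 7: Kaolinite has hardness 2-2.5 — does not match.
Specific gravity 2.45-2.78: Kaolinite has SG 2.60-2.63 — agrees.
Earthy luster: Kaolinite has earthy luster — agrees.
Only the hardness is inconsistent.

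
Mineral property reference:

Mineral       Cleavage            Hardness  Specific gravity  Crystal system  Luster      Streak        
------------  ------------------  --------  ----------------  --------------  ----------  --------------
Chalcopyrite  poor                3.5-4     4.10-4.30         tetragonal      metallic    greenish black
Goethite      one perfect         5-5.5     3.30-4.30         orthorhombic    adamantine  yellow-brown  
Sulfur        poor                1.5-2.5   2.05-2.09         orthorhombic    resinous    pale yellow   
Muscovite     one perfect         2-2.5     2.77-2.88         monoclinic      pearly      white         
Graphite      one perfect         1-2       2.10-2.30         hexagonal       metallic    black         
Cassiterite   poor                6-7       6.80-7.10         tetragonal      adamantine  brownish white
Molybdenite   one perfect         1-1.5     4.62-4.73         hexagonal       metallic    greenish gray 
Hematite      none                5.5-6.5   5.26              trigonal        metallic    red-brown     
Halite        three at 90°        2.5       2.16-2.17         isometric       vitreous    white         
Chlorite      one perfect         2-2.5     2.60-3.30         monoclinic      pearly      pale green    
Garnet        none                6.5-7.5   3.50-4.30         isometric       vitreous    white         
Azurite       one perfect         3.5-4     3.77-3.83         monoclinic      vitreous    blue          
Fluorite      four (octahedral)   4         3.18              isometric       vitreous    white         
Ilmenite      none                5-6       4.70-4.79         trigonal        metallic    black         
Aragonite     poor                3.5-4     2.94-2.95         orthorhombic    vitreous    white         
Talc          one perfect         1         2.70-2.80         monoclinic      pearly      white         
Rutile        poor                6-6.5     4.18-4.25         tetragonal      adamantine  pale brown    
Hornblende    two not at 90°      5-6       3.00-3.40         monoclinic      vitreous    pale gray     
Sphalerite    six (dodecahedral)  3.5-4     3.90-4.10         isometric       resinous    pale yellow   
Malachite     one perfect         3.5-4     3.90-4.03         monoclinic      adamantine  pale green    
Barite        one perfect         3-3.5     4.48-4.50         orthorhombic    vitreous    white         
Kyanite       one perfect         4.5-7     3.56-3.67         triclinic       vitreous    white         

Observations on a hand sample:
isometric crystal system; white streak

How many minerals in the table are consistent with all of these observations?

Isometric crystal system — leaves Halite, Garnet, Fluorite, Sphalerite.
White streak eliminates Sphalerite.
Consistent with every observation: Fluorite, Garnet, Halite.
That is 3 minerals.

3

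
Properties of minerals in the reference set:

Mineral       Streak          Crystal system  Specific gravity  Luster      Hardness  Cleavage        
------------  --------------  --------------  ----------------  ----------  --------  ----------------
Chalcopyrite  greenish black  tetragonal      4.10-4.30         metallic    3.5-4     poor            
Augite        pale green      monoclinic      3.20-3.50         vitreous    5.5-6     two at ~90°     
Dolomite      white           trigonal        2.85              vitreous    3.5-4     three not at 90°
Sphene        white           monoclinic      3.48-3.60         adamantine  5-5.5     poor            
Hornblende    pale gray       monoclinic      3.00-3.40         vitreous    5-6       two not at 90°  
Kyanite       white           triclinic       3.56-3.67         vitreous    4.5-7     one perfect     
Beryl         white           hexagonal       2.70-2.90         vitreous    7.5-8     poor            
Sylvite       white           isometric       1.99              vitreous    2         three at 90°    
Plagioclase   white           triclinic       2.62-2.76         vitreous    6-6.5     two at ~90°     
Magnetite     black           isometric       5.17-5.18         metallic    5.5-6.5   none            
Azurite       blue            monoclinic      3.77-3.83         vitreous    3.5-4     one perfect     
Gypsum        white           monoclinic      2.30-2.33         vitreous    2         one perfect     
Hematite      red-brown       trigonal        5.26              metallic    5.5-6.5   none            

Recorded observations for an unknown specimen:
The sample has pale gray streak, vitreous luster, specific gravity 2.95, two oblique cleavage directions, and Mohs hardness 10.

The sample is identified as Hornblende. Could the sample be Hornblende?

No

Pale gray streak — fits Hornblende (pale gray streak).
Vitreous luster — fits Hornblende (vitreous luster).
Specific gravity 2.95 — Hornblende has SG 3.00-3.40; inconsistent.
Two oblique cleavage directions — fits Hornblende (cleavage two not at 90°).
Mohs hardness 10 — Hornblende has hardness 5-6; inconsistent.
2 of the observed properties are inconsistent with Hornblende.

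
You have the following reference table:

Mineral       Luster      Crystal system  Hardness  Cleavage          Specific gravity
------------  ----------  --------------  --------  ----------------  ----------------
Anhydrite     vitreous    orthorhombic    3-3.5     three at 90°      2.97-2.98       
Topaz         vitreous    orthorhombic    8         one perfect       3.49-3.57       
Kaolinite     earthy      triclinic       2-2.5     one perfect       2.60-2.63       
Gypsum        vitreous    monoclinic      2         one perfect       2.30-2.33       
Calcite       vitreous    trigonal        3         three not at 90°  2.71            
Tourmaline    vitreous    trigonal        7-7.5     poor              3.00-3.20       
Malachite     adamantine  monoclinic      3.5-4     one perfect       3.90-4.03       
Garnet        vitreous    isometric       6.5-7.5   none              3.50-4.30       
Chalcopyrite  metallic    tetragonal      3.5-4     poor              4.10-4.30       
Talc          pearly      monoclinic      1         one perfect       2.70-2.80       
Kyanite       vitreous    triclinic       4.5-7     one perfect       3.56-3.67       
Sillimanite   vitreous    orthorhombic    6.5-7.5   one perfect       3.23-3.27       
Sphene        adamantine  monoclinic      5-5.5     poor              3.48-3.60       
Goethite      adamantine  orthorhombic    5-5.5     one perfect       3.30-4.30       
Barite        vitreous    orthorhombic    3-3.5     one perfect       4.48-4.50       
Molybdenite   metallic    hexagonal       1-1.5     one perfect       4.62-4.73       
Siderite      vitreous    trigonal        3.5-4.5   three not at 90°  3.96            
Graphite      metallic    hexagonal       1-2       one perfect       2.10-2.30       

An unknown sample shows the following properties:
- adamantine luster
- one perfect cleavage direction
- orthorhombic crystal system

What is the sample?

Adamantine luster: Malachite, Sphene, Goethite remain.
One perfect cleavage direction eliminates Sphene.
Orthorhombic crystal system eliminates Malachite.
Goethite is the sole remaining match.

Goethite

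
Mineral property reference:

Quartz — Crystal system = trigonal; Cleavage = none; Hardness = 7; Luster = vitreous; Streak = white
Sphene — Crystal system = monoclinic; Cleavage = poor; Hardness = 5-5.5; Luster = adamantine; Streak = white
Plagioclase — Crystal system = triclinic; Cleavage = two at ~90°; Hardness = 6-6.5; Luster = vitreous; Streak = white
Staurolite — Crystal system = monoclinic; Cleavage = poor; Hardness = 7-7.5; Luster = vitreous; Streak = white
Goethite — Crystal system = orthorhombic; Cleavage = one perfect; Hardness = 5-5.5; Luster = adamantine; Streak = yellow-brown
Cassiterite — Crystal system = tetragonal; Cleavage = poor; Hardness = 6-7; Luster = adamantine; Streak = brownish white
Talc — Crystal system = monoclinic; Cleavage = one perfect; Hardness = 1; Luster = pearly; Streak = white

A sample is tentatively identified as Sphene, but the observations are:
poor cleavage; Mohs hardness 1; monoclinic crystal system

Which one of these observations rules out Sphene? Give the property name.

hardness

Poor cleavage: Sphene has cleavage poor — consistent.
Mohs hardness 1: Sphene has hardness 5-5.5 — inconsistent.
Monoclinic crystal system: Sphene has monoclinic system — consistent.
The hardness is the one property that does not fit.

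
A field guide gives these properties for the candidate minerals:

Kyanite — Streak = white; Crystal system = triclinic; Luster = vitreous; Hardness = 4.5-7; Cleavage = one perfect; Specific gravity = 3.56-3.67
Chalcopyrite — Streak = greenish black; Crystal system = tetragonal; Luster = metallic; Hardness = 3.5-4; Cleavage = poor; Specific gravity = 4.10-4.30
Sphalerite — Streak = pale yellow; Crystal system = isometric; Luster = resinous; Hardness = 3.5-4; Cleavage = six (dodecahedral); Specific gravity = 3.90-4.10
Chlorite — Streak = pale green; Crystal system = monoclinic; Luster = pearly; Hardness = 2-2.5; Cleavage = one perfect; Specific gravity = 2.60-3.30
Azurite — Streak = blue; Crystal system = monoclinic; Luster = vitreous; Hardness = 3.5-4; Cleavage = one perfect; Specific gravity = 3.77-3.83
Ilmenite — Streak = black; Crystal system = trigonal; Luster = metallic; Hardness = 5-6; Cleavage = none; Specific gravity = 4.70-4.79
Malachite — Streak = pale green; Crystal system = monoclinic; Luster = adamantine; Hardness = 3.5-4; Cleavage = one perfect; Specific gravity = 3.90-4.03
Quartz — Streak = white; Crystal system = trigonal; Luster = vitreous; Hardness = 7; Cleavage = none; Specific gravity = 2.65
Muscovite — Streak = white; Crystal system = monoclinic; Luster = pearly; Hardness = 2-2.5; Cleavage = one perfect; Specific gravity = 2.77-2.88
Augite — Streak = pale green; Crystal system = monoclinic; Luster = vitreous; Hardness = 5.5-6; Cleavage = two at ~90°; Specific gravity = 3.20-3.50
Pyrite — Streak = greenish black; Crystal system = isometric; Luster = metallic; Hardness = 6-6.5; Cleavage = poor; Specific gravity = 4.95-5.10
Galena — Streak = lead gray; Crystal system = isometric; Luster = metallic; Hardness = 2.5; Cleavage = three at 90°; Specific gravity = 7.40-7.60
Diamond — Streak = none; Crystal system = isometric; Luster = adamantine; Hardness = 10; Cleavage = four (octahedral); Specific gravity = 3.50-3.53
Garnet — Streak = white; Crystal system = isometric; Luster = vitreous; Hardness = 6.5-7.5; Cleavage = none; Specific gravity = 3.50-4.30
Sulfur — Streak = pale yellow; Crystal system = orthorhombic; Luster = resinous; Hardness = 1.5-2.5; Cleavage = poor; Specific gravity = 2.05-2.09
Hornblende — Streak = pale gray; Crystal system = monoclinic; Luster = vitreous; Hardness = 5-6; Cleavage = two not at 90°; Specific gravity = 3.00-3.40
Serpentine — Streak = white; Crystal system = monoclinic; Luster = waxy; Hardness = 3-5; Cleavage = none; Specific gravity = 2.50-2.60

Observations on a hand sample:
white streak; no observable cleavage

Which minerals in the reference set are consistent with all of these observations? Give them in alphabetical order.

Garnet, Quartz, Serpentine

White streak: narrows the field to Kyanite, Quartz, Muscovite, Garnet, Serpentine.
No observable cleavage rules out Kyanite, Muscovite.
Consistent with every observation: Garnet, Quartz, Serpentine.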